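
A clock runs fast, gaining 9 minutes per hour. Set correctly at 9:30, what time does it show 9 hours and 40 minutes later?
For every 60 true minutes, the faulty clock advances 60 + 9 = 69 minutes.
True elapsed: 9 hours and 40 minutes = 580 minutes.
Faulty clock advances: 580 x 69/60 = 667 minutes (drift: 87 minutes ahead).
Shown time: 9:30 + 667 minutes = 8:37.

Final answer: 8:37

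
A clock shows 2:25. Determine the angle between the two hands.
Hour hand position: 2 x 30 + 25 x 0.5 = 72.5 degrees
Minute hand position: 25 x 6 = 150 degrees
Difference: |72.5 - 150| = 77.5 degrees
The angle between the hands is 77.5 degrees

Final answer: 77.5 degrees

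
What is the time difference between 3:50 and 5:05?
From 3:50 to 5:05:
(5 x 60 + 5) - (3 x 60 + 50) = 305 - 230 = 75 minutes
= 1 hour and 15 minutes

Final answer: 1 hour and 15 minutes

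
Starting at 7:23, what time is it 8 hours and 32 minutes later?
Starting time: 7:23
Adding 32 minutes to 23 minutes: 23 + 32 = 55 minutes
Adding 8 hours: 7 + 8 = 15 - 12 = 3
Final time: 3:55

Final answer: 3:55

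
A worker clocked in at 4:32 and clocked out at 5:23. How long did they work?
From 4:32 to 5:23:
(5 x 60 + 23) - (4 x 60 + 32) = 323 - 272 = 51 minutes
= 51 minutes

Final answer: 51 minutes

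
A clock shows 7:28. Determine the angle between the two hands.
Hour hand position: 7 x 30 + 28 x 0.5 = 224 degrees
Minute hand position: 28 x 6 = 168 degrees
Difference: |224 - 168| = 56 degrees
The angle between the hands is 56 degrees

Final answer: 56 degrees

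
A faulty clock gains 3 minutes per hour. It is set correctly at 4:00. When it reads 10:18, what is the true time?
For every 60 true minutes, the faulty clock advances 63 minutes, so 1 faulty-clock minute corresponds to 60/63 true minutes.
From 4:00 to 10:18 on the faulty dial is 378 minutes.
True elapsed: 378 x 60/63 = 360 minutes = 6 hours.
True time: 4:00 + 6 hours = 10:00.

Final answer: 10:00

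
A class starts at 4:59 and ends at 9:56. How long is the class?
From 4:59 to 9:56:
(9 x 60 + 56) - (4 x 60 + 59) = 596 - 299 = 297 minutes
= 4 hours and 57 minutes

Final answer: 4 hours and 57 minutes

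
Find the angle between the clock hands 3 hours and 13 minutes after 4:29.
First find the time 3 hours and 13 minutes after 4:29.
Total minutes: 4 x 60 + 29 + 3 x 60 + 13 = 462.
462 mod 720 = 462 minutes = 7:42.
Now compute the angle at 7:42:
Hour hand: 7 x 30 + 42 x 0.5 = 231 degrees
Minute hand: 42 x 6 = 252 degrees
Difference: |231 - 252| = 21 degrees
The angle is 21 degrees

Final answer: 21 degrees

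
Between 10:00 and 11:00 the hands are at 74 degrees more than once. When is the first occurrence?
At t minutes past 10:00, the hour hand is at 30 x 10 + 0.5t degrees and the minute hand is at 6t degrees.
The smaller angle between them is 74 degrees when |30H - 5.5t| = 74 or |30H - 5.5t| = 286.
With H = 10, solve 30 x 10 - 5.5t = +/- target for each target:
  t = (30 x 10 - 74) / 5.5 = 41.09
  t = (30 x 10 + 74) / 5.5 = 68 (outside (0, 60))
  t = (30 x 10 - 286) / 5.5 = 2.55
  t = (30 x 10 + 286) / 5.5 = 106.55 (outside (0, 60))
Valid solutions in (0, 60): {2.55, 41.09} minutes.
The first occurrence is t = 2.55 minutes.
The hands form a 74-degree angle at 2.55 minutes past 10:00.

Final answer: 2.55 minutes past 10:00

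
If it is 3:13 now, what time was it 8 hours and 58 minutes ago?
Starting time: 3:13 = 193 total minutes past 12:00
Subtracting: 8 hours and 58 minutes = 538 minutes
193 - 538 = -345 (negative, add 12 hours = 720) = 375 minutes
= 6 hours and 15 minutes past 12:00 = 6:15

Final answer: 6:15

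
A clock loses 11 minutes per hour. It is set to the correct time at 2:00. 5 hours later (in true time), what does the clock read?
For every 60 true minutes, the faulty clock advances 60 - 11 = 49 minutes.
True elapsed: 5 hours = 300 minutes.
Faulty clock advances: 300 x 49/60 = 245 minutes (drift: 55 minutes behind).
Shown time: 2:00 + 245 minutes = 6:05.

Final answer: 6:05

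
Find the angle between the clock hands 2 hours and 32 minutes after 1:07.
First find the time 2 hours and 32 minutes after 1:07.
Total minutes: 1 x 60 + 7 + 2 x 60 + 32 = 219.
219 mod 720 = 219 minutes = 3:39.
Now compute the angle at 3:39:
Hour hand: 3 x 30 + 39 x 0.5 = 109.5 degrees
Minute hand: 39 x 6 = 234 degrees
Difference: |109.5 - 234| = 124.5 degrees
The angle is 124.5 degrees

Final answer: 124.5 degrees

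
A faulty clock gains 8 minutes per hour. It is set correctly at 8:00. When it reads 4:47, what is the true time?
For every 60 true minutes, the faulty clock advances 68 minutes, so 1 faulty-clock minute corresponds to 60/68 true minutes.
From 8:00 to 4:47 on the faulty dial is 527 minutes.
True elapsed: 527 x 60/68 = 465 minutes = 7 hours and 45 minutes.
True time: 8:00 + 7 hours and 45 minutes = 3:45.

Final answer: 3:45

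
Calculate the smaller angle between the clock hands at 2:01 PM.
Hour hand position: 2 x 30 + 1 x 0.5 = 60.5 degrees
Minute hand position: 1 x 6 = 6 degrees
Difference: |60.5 - 6| = 54.5 degrees
The angle between the hands is 54.5 degrees

Final answer: 54.5 degrees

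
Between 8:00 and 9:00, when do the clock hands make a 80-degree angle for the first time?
At t minutes past 8:00, the hour hand is at 30 x 8 + 0.5t degrees and the minute hand is at 6t degrees.
The smaller angle between them is 80 degrees when |30H - 5.5t| = 80 or |30H - 5.5t| = 280.
With H = 8, solve 30 x 8 - 5.5t = +/- target for each target:
  t = (30 x 8 - 80) / 5.5 = 29.09
  t = (30 x 8 + 80) / 5.5 = 58.18
  t = (30 x 8 - 280) / 5.5 = -7.27 (outside (0, 60))
  t = (30 x 8 + 280) / 5.5 = 94.55 (outside (0, 60))
Valid solutions in (0, 60): {29.09, 58.18} minutes.
The first occurrence is t = 29.09 minutes.
The hands form a 80-degree angle at 29.09 minutes past 8:00.

Final answer: 29.09 minutes past 8:00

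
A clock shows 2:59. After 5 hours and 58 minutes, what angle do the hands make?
First find the time 5 hours and 58 minutes after 2:59.
Total minutes: 2 x 60 + 59 + 5 x 60 + 58 = 537.
537 mod 720 = 537 minutes = 8:57.
Now compute the angle at 8:57:
Hour hand: 8 x 30 + 57 x 0.5 = 268.5 degrees
Minute hand: 57 x 6 = 342 degrees
Difference: |268.5 - 342| = 73.5 degrees
The angle is 73.5 degrees

Final answer: 73.5 degrees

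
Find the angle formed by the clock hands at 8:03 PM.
Hour hand position: 8 x 30 + 3 x 0.5 = 241.5 degrees
Minute hand position: 3 x 6 = 18 degrees
Difference: |241.5 - 18| = 223.5 degrees
Since 223.5 > 180, the smaller angle is 360 - 223.5 = 136.5 degrees

Final answer: 136.5 degrees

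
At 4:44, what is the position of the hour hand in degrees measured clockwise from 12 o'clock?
The hour hand moves 30 degrees per hour and 0.5 degrees per minute.
At 4:44: (4) x 30 + 44 x 0.5 = 120 + 22 = 142 degrees

Final answer: 142 degrees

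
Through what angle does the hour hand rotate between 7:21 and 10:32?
The hour hand moves 0.5 degrees per minute.
Time elapsed: 10:32 - 7:21 = 191 minutes
Angular displacement: 191 x 0.5 = 95.5 degrees

Final answer: 95.5 degrees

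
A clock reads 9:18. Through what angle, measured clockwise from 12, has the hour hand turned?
The hour hand moves 30 degrees per hour and 0.5 degrees per minute.
At 9:18: (9) x 30 + 18 x 0.5 = 270 + 9 = 279 degrees

Final answer: 279 degrees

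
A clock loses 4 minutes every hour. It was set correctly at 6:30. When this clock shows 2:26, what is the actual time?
For every 60 true minutes, the faulty clock advances 56 minutes, so 1 faulty-clock minute corresponds to 60/56 true minutes.
From 6:30 to 2:26 on the faulty dial is 476 minutes.
True elapsed: 476 x 60/56 = 510 minutes = 8 hours and 30 minutes.
True time: 6:30 + 8 hours and 30 minutes = 3:00.

Final answer: 3:00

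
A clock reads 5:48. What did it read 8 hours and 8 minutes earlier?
Starting time: 5:48 = 348 total minutes past 12:00
Subtracting: 8 hours and 8 minutes = 488 minutes
348 - 488 = -140 (negative, add 12 hours = 720) = 580 minutes
= 9 hours and 40 minutes past 12:00 = 9:40

Final answer: 9:40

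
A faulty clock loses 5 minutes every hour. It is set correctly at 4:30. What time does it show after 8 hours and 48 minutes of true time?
For every 60 true minutes, the faulty clock advances 60 - 5 = 55 minutes.
True elapsed: 8 hours and 48 minutes = 528 minutes.
Faulty clock advances: 528 x 55/60 = 484 minutes (drift: 44 minutes behind).
Shown time: 4:30 + 484 minutes = 12:34.

Final answer: 12:34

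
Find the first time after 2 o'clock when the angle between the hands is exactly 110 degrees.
At t minutes past 2:00, the hour hand is at 30 x 2 + 0.5t degrees and the minute hand is at 6t degrees.
The smaller angle between them is 110 degrees when |30H - 5.5t| = 110 or |30H - 5.5t| = 250.
With H = 2, solve 30 x 2 - 5.5t = +/- target for each target:
  t = (30 x 2 - 110) / 5.5 = -9.09 (outside (0, 60))
  t = (30 x 2 + 110) / 5.5 = 30.91
  t = (30 x 2 - 250) / 5.5 = -34.55 (outside (0, 60))
  t = (30 x 2 + 250) / 5.5 = 56.36
Valid solutions in (0, 60): {30.91, 56.36} minutes.
The first occurrence is t = 30.91 minutes.
The hands form a 110-degree angle at 30.91 minutes past 2:00.

Final answer: 30.91 minutes past 2:00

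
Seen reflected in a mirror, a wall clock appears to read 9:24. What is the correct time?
Reflection across the vertical (12-6) axis maps a hand at angle A degrees to (360 - A) degrees, which sends a reading of T minutes past 12:00 to (720 - T) minutes past 12:00.
Mirror reads 9:24 = 564 minutes past 12:00.
Actual time: (720 - 564) mod 720 = 156 minutes = 2:36.

Final answer: 2:36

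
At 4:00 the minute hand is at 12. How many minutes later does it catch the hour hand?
The minute hand gains 5.5 degrees per minute on the hour hand.
At 4:00, the hour hand is at 120 degrees and the minute hand is at 0 degrees.
The gap is 120 degrees. Time to close: 120/5.5 = 60 x 4/11 = 21.82 minutes.
The hands overlap at 21.82 minutes past 4:00.

Final answer: 21.82 minutes past 4:00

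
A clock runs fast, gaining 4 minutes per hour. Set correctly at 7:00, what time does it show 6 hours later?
For every 60 true minutes, the faulty clock advances 60 + 4 = 64 minutes.
True elapsed: 6 hours = 360 minutes.
Faulty clock advances: 360 x 64/60 = 384 minutes (drift: 24 minutes ahead).
Shown time: 7:00 + 384 minutes = 1:24.

Final answer: 1:24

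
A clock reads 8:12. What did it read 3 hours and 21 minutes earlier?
Starting time: 8:12 = 492 total minutes past 12:00
Subtracting: 3 hours and 21 minutes = 201 minutes
492 - 201 = 291 minutes
= 4 hours and 51 minutes past 12:00 = 4:51

Final answer: 4:51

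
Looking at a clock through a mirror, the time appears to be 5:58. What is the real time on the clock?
Reflection across the vertical (12-6) axis maps a hand at angle A degrees to (360 - A) degrees, which sends a reading of T minutes past 12:00 to (720 - T) minutes past 12:00.
Mirror reads 5:58 = 358 minutes past 12:00.
Actual time: (720 - 358) mod 720 = 362 minutes = 6:02.

Final answer: 6:02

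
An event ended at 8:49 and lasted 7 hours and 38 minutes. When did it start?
Starting time: 8:49 = 529 total minutes past 12:00
Subtracting: 7 hours and 38 minutes = 458 minutes
529 - 458 = 71 minutes
= 1 hour and 11 minutes past 12:00 = 1:11

Final answer: 1:11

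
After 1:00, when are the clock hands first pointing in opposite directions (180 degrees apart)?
For hands to be 180 degrees apart: |30H - 5.5t| = 180
With H = 1: t = (30 x 1 + 180)/5.5 = 38.18 or t = (30 x 1 - 180)/5.5 = -27.27
First valid solution (0 < t < 60): t = 38.18 minutes
The hands are opposite at 38.18 minutes past 1:00.

Final answer: 38.18 minutes past 1:00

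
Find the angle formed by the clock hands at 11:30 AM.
Hour hand position: 11 x 30 + 30 x 0.5 = 345 degrees
Minute hand position: 30 x 6 = 180 degrees
Difference: |345 - 180| = 165 degrees
The angle between the hands is 165 degrees

Final answer: 165 degrees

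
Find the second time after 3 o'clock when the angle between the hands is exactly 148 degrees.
At t minutes past 3:00, the hour hand is at 30 x 3 + 0.5t degrees and the minute hand is at 6t degrees.
The smaller angle between them is 148 degrees when |30H - 5.5t| = 148 or |30H - 5.5t| = 212.
With H = 3, solve 30 x 3 - 5.5t = +/- target for each target:
  t = (30 x 3 - 148) / 5.5 = -10.55 (outside (0, 60))
  t = (30 x 3 + 148) / 5.5 = 43.27
  t = (30 x 3 - 212) / 5.5 = -22.18 (outside (0, 60))
  t = (30 x 3 + 212) / 5.5 = 54.91
Valid solutions in (0, 60): {43.27, 54.91} minutes.
The second occurrence is t = 54.91 minutes.
The hands form a 148-degree angle at 54.91 minutes past 3:00.

Final answer: 54.91 minutes past 3:00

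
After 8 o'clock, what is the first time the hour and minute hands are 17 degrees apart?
At t minutes past 8:00, the hour hand is at 30 x 8 + 0.5t degrees and the minute hand is at 6t degrees.
The smaller angle between them is 17 degrees when |30H - 5.5t| = 17 or |30H - 5.5t| = 343.
With H = 8, solve 30 x 8 - 5.5t = +/- target for each target:
  t = (30 x 8 - 17) / 5.5 = 40.55
  t = (30 x 8 + 17) / 5.5 = 46.73
  t = (30 x 8 - 343) / 5.5 = -18.73 (outside (0, 60))
  t = (30 x 8 + 343) / 5.5 = 106 (outside (0, 60))
Valid solutions in (0, 60): {40.55, 46.73} minutes.
The first occurrence is t = 40.55 minutes.
The hands form a 17-degree angle at 40.55 minutes past 8:00.

Final answer: 40.55 minutes past 8:00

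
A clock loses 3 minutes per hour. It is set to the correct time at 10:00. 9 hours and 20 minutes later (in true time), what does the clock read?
For every 60 true minutes, the faulty clock advances 60 - 3 = 57 minutes.
True elapsed: 9 hours and 20 minutes = 560 minutes.
Faulty clock advances: 560 x 57/60 = 532 minutes (drift: 28 minutes behind).
Shown time: 10:00 + 532 minutes = 6:52.

Final answer: 6:52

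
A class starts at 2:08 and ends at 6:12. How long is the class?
From 2:08 to 6:12:
(6 x 60 + 12) - (2 x 60 + 8) = 372 - 128 = 244 minutes
= 4 hours and 4 minutes

Final answer: 4 hours and 4 minutes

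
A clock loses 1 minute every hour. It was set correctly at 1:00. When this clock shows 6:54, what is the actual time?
For every 60 true minutes, the faulty clock advances 59 minutes, so 1 faulty-clock minute corresponds to 60/59 true minutes.
From 1:00 to 6:54 on the faulty dial is 354 minutes.
True elapsed: 354 x 60/59 = 360 minutes = 6 hours.
True time: 1:00 + 6 hours = 7:00.

Final answer: 7:00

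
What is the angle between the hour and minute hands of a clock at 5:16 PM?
Hour hand position: 5 x 30 + 16 x 0.5 = 158 degrees
Minute hand position: 16 x 6 = 96 degrees
Difference: |158 - 96| = 62 degrees
The angle between the hands is 62 degrees

Final answer: 62 degrees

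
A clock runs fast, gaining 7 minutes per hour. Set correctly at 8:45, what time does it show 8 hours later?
For every 60 true minutes, the faulty clock advances 60 + 7 = 67 minutes.
True elapsed: 8 hours = 480 minutes.
Faulty clock advances: 480 x 67/60 = 536 minutes (drift: 56 minutes ahead).
Shown time: 8:45 + 536 minutes = 5:41.

Final answer: 5:41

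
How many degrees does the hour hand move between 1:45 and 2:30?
The hour hand moves 0.5 degrees per minute.
Time elapsed: 2:30 - 1:45 = 45 minutes
Angular displacement: 45 x 0.5 = 22.5 degrees

Final answer: 22.5 degrees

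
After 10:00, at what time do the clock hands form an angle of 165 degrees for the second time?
At t minutes past 10:00, the hour hand is at 30 x 10 + 0.5t degrees and the minute hand is at 6t degrees.
The smaller angle between them is 165 degrees when |30H - 5.5t| = 165 or |30H - 5.5t| = 195.
With H = 10, solve 30 x 10 - 5.5t = +/- target for each target:
  t = (30 x 10 - 165) / 5.5 = 24.55
  t = (30 x 10 + 165) / 5.5 = 84.55 (outside (0, 60))
  t = (30 x 10 - 195) / 5.5 = 19.09
  t = (30 x 10 + 195) / 5.5 = 90 (outside (0, 60))
Valid solutions in (0, 60): {19.09, 24.55} minutes.
The second occurrence is t = 24.55 minutes.
The hands form a 165-degree angle at 24.55 minutes past 10:00.

Final answer: 24.55 minutes past 10:00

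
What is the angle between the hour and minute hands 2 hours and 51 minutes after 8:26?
First find the time 2 hours and 51 minutes after 8:26.
Total minutes: 8 x 60 + 26 + 2 x 60 + 51 = 677.
677 mod 720 = 677 minutes = 11:17.
Now compute the angle at 11:17:
Hour hand: 11 x 30 + 17 x 0.5 = 338.5 degrees
Minute hand: 17 x 6 = 102 degrees
Difference: |338.5 - 102| = 236.5 degrees
Smaller angle: 360 - 236.5 = 123.5 degrees

Final answer: 123.5 degrees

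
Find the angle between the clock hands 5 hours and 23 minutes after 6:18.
First find the time 5 hours and 23 minutes after 6:18.
Total minutes: 6 x 60 + 18 + 5 x 60 + 23 = 701.
701 mod 720 = 701 minutes = 11:41.
Now compute the angle at 11:41:
Hour hand: 11 x 30 + 41 x 0.5 = 350.5 degrees
Minute hand: 41 x 6 = 246 degrees
Difference: |350.5 - 246| = 104.5 degrees
The angle is 104.5 degrees

Final answer: 104.5 degrees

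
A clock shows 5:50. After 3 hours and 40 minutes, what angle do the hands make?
First find the time 3 hours and 40 minutes after 5:50.
Total minutes: 5 x 60 + 50 + 3 x 60 + 40 = 570.
570 mod 720 = 570 minutes = 9:30.
Now compute the angle at 9:30:
Hour hand: 9 x 30 + 30 x 0.5 = 285 degrees
Minute hand: 30 x 6 = 180 degrees
Difference: |285 - 180| = 105 degrees
The angle is 105 degrees

Final answer: 105 degrees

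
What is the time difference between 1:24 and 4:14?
From 1:24 to 4:14:
(4 x 60 + 14) - (1 x 60 + 24) = 254 - 84 = 170 minutes
= 2 hours and 50 minutes

Final answer: 2 hours and 50 minutes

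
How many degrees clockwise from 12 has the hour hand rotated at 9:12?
The hour hand moves 30 degrees per hour and 0.5 degrees per minute.
At 9:12: (9) x 30 + 12 x 0.5 = 270 + 6 = 276 degrees

Final answer: 276 degrees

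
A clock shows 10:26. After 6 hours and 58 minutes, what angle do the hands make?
First find the time 6 hours and 58 minutes after 10:26.
Total minutes: 10 x 60 + 26 + 6 x 60 + 58 = 1044.
1044 mod 720 = 324 minutes = 5:24.
Now compute the angle at 5:24:
Hour hand: 5 x 30 + 24 x 0.5 = 162 degrees
Minute hand: 24 x 6 = 144 degrees
Difference: |162 - 144| = 18 degrees
The angle is 18 degrees

Final answer: 18 degrees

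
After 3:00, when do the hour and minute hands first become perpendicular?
At t minutes past 3:00, the hour hand is at 30 x 3 + 0.5t degrees and the minute hand is at 6t degrees.
The smaller angle between them is 90 degrees when |30H - 5.5t| = 90 or |30H - 5.5t| = 270.
With H = 3, solve 30 x 3 - 5.5t = +/- target for each target:
  t = (30 x 3 - 90) / 5.5 = 0 (outside (0, 60))
  t = (30 x 3 + 90) / 5.5 = 32.73
  t = (30 x 3 - 270) / 5.5 = -32.73 (outside (0, 60))
  t = (30 x 3 + 270) / 5.5 = 65.45 (outside (0, 60))
Valid solutions in (0, 60): {32.73} minutes.
First occurrence: t = 32.73 minutes.
The hands are at right angles at 32.73 minutes past 3:00.

Final answer: 32.73 minutes past 3:00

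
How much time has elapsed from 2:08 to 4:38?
From 2:08 to 4:38:
(4 x 60 + 38) - (2 x 60 + 8) = 278 - 128 = 150 minutes
= 2 hours and 30 minutes

Final answer: 2 hours and 30 minutes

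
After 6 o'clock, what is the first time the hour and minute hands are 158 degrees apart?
At t minutes past 6:00, the hour hand is at 30 x 6 + 0.5t degrees and the minute hand is at 6t degrees.
The smaller angle between them is 158 degrees when |30H - 5.5t| = 158 or |30H - 5.5t| = 202.
With H = 6, solve 30 x 6 - 5.5t = +/- target for each target:
  t = (30 x 6 - 158) / 5.5 = 4
  t = (30 x 6 + 158) / 5.5 = 61.45 (outside (0, 60))
  t = (30 x 6 - 202) / 5.5 = -4 (outside (0, 60))
  t = (30 x 6 + 202) / 5.5 = 69.45 (outside (0, 60))
Valid solutions in (0, 60): {4} minutes.
The first occurrence is t = 4 minutes.
The hands form a 158-degree angle at 4 minutes past 6:00.

Final answer: 4 minutes past 6:00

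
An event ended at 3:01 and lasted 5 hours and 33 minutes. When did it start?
Starting time: 3:01 = 181 total minutes past 12:00
Subtracting: 5 hours and 33 minutes = 333 minutes
181 - 333 = -152 (negative, add 12 hours = 720) = 568 minutes
= 9 hours and 28 minutes past 12:00 = 9:28

Final answer: 9:28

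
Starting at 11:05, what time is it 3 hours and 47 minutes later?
Starting time: 11:05
Adding 47 minutes to 5 minutes: 5 + 47 = 52 minutes
Adding 3 hours: 11 + 3 = 14 - 12 = 2
Final time: 2:52

Final answer: 2:52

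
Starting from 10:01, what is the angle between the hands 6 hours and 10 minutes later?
First find the time 6 hours and 10 minutes after 10:01.
Total minutes: 10 x 60 + 1 + 6 x 60 + 10 = 971.
971 mod 720 = 251 minutes = 4:11.
Now compute the angle at 4:11:
Hour hand: 4 x 30 + 11 x 0.5 = 125.5 degrees
Minute hand: 11 x 6 = 66 degrees
Difference: |125.5 - 66| = 59.5 degrees
The angle is 59.5 degrees

Final answer: 59.5 degrees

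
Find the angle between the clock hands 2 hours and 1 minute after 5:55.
First find the time 2 hours and 1 minute after 5:55.
Total minutes: 5 x 60 + 55 + 2 x 60 + 1 = 476.
476 mod 720 = 476 minutes = 7:56.
Now compute the angle at 7:56:
Hour hand: 7 x 30 + 56 x 0.5 = 238 degrees
Minute hand: 56 x 6 = 336 degrees
Difference: |238 - 336| = 98 degrees
The angle is 98 degrees

Final answer: 98 degrees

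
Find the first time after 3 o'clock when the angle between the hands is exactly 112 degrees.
At t minutes past 3:00, the hour hand is at 30 x 3 + 0.5t degrees and the minute hand is at 6t degrees.
The smaller angle between them is 112 degrees when |30H - 5.5t| = 112 or |30H - 5.5t| = 248.
With H = 3, solve 30 x 3 - 5.5t = +/- target for each target:
  t = (30 x 3 - 112) / 5.5 = -4 (outside (0, 60))
  t = (30 x 3 + 112) / 5.5 = 36.73
  t = (30 x 3 - 248) / 5.5 = -28.73 (outside (0, 60))
  t = (30 x 3 + 248) / 5.5 = 61.45 (outside (0, 60))
Valid solutions in (0, 60): {36.73} minutes.
The first occurrence is t = 36.73 minutes.
The hands form a 112-degree angle at 36.73 minutes past 3:00.

Final answer: 36.73 minutes past 3:00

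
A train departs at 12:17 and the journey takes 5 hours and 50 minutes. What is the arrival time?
Starting time: 12:17
Adding 50 minutes to 17 minutes: 17 + 50 = 67 minutes = 1 hour and 7 minutes
Adding 5 hours: 12 + 5 + 1 (carry) = 18 - 12 = 6
Final time: 6:07

Final answer: 6:07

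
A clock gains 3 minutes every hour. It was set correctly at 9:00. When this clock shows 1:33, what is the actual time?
For every 60 true minutes, the faulty clock advances 63 minutes, so 1 faulty-clock minute corresponds to 60/63 true minutes.
From 9:00 to 1:33 on the faulty dial is 273 minutes.
True elapsed: 273 x 60/63 = 260 minutes = 4 hours and 20 minutes.
True time: 9:00 + 4 hours and 20 minutes = 1:20.

Final answer: 1:20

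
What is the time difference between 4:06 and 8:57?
From 4:06 to 8:57:
(8 x 60 + 57) - (4 x 60 + 6) = 537 - 246 = 291 minutes
= 4 hours and 51 minutes

Final answer: 4 hours and 51 minutes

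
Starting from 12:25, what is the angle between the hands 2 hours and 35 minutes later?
First find the time 2 hours and 35 minutes after 12:25.
Total minutes: 12 x 60 + 25 + 2 x 60 + 35 = 900.
900 mod 720 = 180 minutes = 3:00.
Now compute the angle at 3:00:
Hour hand: 3 x 30 + 0 x 0.5 = 90 degrees
Minute hand: 0 x 6 = 0 degrees
Difference: |90 - 0| = 90 degrees
The angle is 90 degrees

Final answer: 90 degrees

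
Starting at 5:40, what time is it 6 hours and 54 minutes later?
Starting time: 5:40
Adding 54 minutes to 40 minutes: 40 + 54 = 94 minutes = 1 hour and 34 minutes
Adding 6 hours: 5 + 6 + 1 (carry) = 12
Final time: 12:34

Final answer: 12:34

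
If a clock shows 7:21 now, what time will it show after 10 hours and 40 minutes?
Starting time: 7:21
Adding 40 minutes to 21 minutes: 21 + 40 = 61 minutes = 1 hour and 1 minute
Adding 10 hours: 7 + 10 + 1 (carry) = 18 - 12 = 6
Final time: 6:01

Final answer: 6:01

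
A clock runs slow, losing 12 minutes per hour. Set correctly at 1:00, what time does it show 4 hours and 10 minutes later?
For every 60 true minutes, the faulty clock advances 60 - 12 = 48 minutes.
True elapsed: 4 hours and 10 minutes = 250 minutes.
Faulty clock advances: 250 x 48/60 = 200 minutes (drift: 50 minutes behind).
Shown time: 1:00 + 200 minutes = 4:20.

Final answer: 4:20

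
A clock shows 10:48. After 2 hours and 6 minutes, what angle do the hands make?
First find the time 2 hours and 6 minutes after 10:48.
Total minutes: 10 x 60 + 48 + 2 x 60 + 6 = 774.
774 mod 720 = 54 minutes = 12:54.
Now compute the angle at 12:54:
Hour hand: 0 x 30 + 54 x 0.5 = 27 degrees
Minute hand: 54 x 6 = 324 degrees
Difference: |27 - 324| = 297 degrees
Smaller angle: 360 - 297 = 63 degrees

Final answer: 63 degrees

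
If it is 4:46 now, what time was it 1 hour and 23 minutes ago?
Starting time: 4:46 = 286 total minutes past 12:00
Subtracting: 1 hour and 23 minutes = 83 minutes
286 - 83 = 203 minutes
= 3 hours and 23 minutes past 12:00 = 3:23

Final answer: 3:23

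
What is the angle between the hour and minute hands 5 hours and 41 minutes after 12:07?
First find the time 5 hours and 41 minutes after 12:07.
Total minutes: 12 x 60 + 7 + 5 x 60 + 41 = 1068.
1068 mod 720 = 348 minutes = 5:48.
Now compute the angle at 5:48:
Hour hand: 5 x 30 + 48 x 0.5 = 174 degrees
Minute hand: 48 x 6 = 288 degrees
Difference: |174 - 288| = 114 degrees
The angle is 114 degrees

Final answer: 114 degrees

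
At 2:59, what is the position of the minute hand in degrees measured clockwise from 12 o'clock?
The minute hand moves 6 degrees per minute.
At 2:59: 59 x 6 = 354 degrees

Final answer: 354 degrees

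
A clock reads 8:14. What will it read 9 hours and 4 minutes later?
Starting time: 8:14
Adding 4 minutes to 14 minutes: 14 + 4 = 18 minutes
Adding 9 hours: 8 + 9 = 17 - 12 = 5
Final time: 5:18

Final answer: 5:18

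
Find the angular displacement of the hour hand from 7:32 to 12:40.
The hour hand moves 0.5 degrees per minute.
Time elapsed: 12:40 - 7:32 = 308 minutes
Angular displacement: 308 x 0.5 = 154 degrees

Final answer: 154 degrees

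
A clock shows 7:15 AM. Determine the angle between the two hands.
Hour hand position: 7 x 30 + 15 x 0.5 = 217.5 degrees
Minute hand position: 15 x 6 = 90 degrees
Difference: |217.5 - 90| = 127.5 degrees
The angle between the hands is 127.5 degrees

Final answer: 127.5 degrees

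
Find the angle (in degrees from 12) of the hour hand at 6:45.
The hour hand moves 30 degrees per hour and 0.5 degrees per minute.
At 6:45: (6) x 30 + 45 x 0.5 = 180 + 22.5 = 202.5 degrees

Final answer: 202.5 degrees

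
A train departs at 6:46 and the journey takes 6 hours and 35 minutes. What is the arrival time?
Starting time: 6:46
Adding 35 minutes to 46 minutes: 46 + 35 = 81 minutes = 1 hour and 21 minutes
Adding 6 hours: 6 + 6 + 1 (carry) = 13 - 12 = 1
Final time: 1:21

Final answer: 1:21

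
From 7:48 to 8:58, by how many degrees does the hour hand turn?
The hour hand moves 0.5 degrees per minute.
Time elapsed: 8:58 - 7:48 = 70 minutes
Angular displacement: 70 x 0.5 = 35 degrees

Final answer: 35 degrees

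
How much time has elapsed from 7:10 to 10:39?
From 7:10 to 10:39:
(10 x 60 + 39) - (7 x 60 + 10) = 639 - 430 = 209 minutes
= 3 hours and 29 minutes

Final answer: 3 hours and 29 minutes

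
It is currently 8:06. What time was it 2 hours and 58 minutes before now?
Starting time: 8:06 = 486 total minutes past 12:00
Subtracting: 2 hours and 58 minutes = 178 minutes
486 - 178 = 308 minutes
= 5 hours and 8 minutes past 12:00 = 5:08

Final answer: 5:08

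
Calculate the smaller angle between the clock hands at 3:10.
Hour hand position: 3 x 30 + 10 x 0.5 = 95 degrees
Minute hand position: 10 x 6 = 60 degrees
Difference: |95 - 60| = 35 degrees
The angle between the hands is 35 degrees

Final answer: 35 degrees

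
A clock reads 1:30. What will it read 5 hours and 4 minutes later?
Starting time: 1:30
Adding 4 minutes to 30 minutes: 30 + 4 = 34 minutes
Adding 5 hours: 1 + 5 = 6
Final time: 6:34

Final answer: 6:34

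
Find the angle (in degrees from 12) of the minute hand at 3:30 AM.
The minute hand moves 6 degrees per minute.
At 3:30: 30 x 6 = 180 degrees

Final answer: 180 degrees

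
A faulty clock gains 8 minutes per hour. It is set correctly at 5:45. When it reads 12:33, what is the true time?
For every 60 true minutes, the faulty clock advances 68 minutes, so 1 faulty-clock minute corresponds to 60/68 true minutes.
From 5:45 to 12:33 on the faulty dial is 408 minutes.
True elapsed: 408 x 60/68 = 360 minutes = 6 hours.
True time: 5:45 + 6 hours = 11:45.

Final answer: 11:45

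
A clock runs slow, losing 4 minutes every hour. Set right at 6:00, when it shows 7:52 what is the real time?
For every 60 true minutes, the faulty clock advances 56 minutes, so 1 faulty-clock minute corresponds to 60/56 true minutes.
From 6:00 to 7:52 on the faulty dial is 112 minutes.
True elapsed: 112 x 60/56 = 120 minutes = 2 hours.
True time: 6:00 + 2 hours = 8:00.

Final answer: 8:00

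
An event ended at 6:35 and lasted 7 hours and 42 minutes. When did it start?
Starting time: 6:35 = 395 total minutes past 12:00
Subtracting: 7 hours and 42 minutes = 462 minutes
395 - 462 = -67 (negative, add 12 hours = 720) = 653 minutes
= 10 hours and 53 minutes past 12:00 = 10:53

Final answer: 10:53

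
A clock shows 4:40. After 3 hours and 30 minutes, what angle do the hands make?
First find the time 3 hours and 30 minutes after 4:40.
Total minutes: 4 x 60 + 40 + 3 x 60 + 30 = 490.
490 mod 720 = 490 minutes = 8:10.
Now compute the angle at 8:10:
Hour hand: 8 x 30 + 10 x 0.5 = 245 degrees
Minute hand: 10 x 6 = 60 degrees
Difference: |245 - 60| = 185 degrees
Smaller angle: 360 - 185 = 175 degrees

Final answer: 175 degrees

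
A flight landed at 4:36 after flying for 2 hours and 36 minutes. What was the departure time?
Starting time: 4:36 = 276 total minutes past 12:00
Subtracting: 2 hours and 36 minutes = 156 minutes
276 - 156 = 120 minutes
= 2 hours past 12:00 = 2:00

Final answer: 2:00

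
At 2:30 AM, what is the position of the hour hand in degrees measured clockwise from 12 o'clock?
The hour hand moves 30 degrees per hour and 0.5 degrees per minute.
At 2:30: (2) x 30 + 30 x 0.5 = 60 + 15 = 75 degrees

Final answer: 75 degrees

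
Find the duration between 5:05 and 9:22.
From 5:05 to 9:22:
(9 x 60 + 22) - (5 x 60 + 5) = 562 - 305 = 257 minutes
= 4 hours and 17 minutes

Final answer: 4 hours and 17 minutes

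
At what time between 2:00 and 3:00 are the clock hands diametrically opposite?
For hands to be 180 degrees apart: |30H - 5.5t| = 180
With H = 2: t = (30 x 2 + 180)/5.5 = 43.64 or t = (30 x 2 - 180)/5.5 = -21.82
First valid solution (0 < t < 60): t = 43.64 minutes
The hands are opposite at 43.64 minutes past 2:00.

Final answer: 43.64 minutes past 2:00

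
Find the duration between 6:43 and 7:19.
From 6:43 to 7:19:
(7 x 60 + 19) - (6 x 60 + 43) = 439 - 403 = 36 minutes
= 36 minutes

Final answer: 36 minutes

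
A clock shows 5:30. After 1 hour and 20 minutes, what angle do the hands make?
First find the time 1 hour and 20 minutes after 5:30.
Total minutes: 5 x 60 + 30 + 1 x 60 + 20 = 410.
410 mod 720 = 410 minutes = 6:50.
Now compute the angle at 6:50:
Hour hand: 6 x 30 + 50 x 0.5 = 205 degrees
Minute hand: 50 x 6 = 300 degrees
Difference: |205 - 300| = 95 degrees
The angle is 95 degrees

Final answer: 95 degrees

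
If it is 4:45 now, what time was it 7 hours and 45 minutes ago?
Starting time: 4:45 = 285 total minutes past 12:00
Subtracting: 7 hours and 45 minutes = 465 minutes
285 - 465 = -180 (negative, add 12 hours = 720) = 540 minutes
= 9 hours past 12:00 = 9:00

Final answer: 9:00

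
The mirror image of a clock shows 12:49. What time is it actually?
Reflection across the vertical (12-6) axis maps a hand at angle A degrees to (360 - A) degrees, which sends a reading of T minutes past 12:00 to (720 - T) minutes past 12:00.
Mirror reads 12:49 = 49 minutes past 12:00.
Actual time: (720 - 49) mod 720 = 671 minutes = 11:11.

Final answer: 11:11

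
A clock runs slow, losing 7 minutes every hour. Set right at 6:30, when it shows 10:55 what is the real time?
For every 60 true minutes, the faulty clock advances 53 minutes, so 1 faulty-clock minute corresponds to 60/53 true minutes.
From 6:30 to 10:55 on the faulty dial is 265 minutes.
True elapsed: 265 x 60/53 = 300 minutes = 5 hours.
True time: 6:30 + 5 hours = 11:30.

Final answer: 11:30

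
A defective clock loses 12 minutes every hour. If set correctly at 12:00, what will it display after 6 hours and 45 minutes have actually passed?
For every 60 true minutes, the faulty clock advances 60 - 12 = 48 minutes.
True elapsed: 6 hours and 45 minutes = 405 minutes.
Faulty clock advances: 405 x 48/60 = 324 minutes (drift: 81 minutes behind).
Shown time: 12:00 + 324 minutes = 5:24.

Final answer: 5:24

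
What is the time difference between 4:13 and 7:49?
From 4:13 to 7:49:
(7 x 60 + 49) - (4 x 60 + 13) = 469 - 253 = 216 minutes
= 3 hours and 36 minutes

Final answer: 3 hours and 36 minutes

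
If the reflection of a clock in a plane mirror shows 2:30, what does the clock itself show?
Reflection across the vertical (12-6) axis maps a hand at angle A degrees to (360 - A) degrees, which sends a reading of T minutes past 12:00 to (720 - T) minutes past 12:00.
Mirror reads 2:30 = 150 minutes past 12:00.
Actual time: (720 - 150) mod 720 = 570 minutes = 9:30.

Final answer: 9:30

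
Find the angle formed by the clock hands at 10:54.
Hour hand position: 10 x 30 + 54 x 0.5 = 327 degrees
Minute hand position: 54 x 6 = 324 degrees
Difference: |327 - 324| = 3 degrees
The angle between the hands is 3 degrees

Final answer: 3 degrees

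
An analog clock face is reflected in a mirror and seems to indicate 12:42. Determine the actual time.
Reflection across the vertical (12-6) axis maps a hand at angle A degrees to (360 - A) degrees, which sends a reading of T minutes past 12:00 to (720 - T) minutes past 12:00.
Mirror reads 12:42 = 42 minutes past 12:00.
Actual time: (720 - 42) mod 720 = 678 minutes = 11:18.

Final answer: 11:18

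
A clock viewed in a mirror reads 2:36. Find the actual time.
Reflection across the vertical (12-6) axis maps a hand at angle A degrees to (360 - A) degrees, which sends a reading of T minutes past 12:00 to (720 - T) minutes past 12:00.
Mirror reads 2:36 = 156 minutes past 12:00.
Actual time: (720 - 156) mod 720 = 564 minutes = 9:24.

Final answer: 9:24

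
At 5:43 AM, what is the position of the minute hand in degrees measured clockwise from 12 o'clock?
The minute hand moves 6 degrees per minute.
At 5:43: 43 x 6 = 258 degrees

Final answer: 258 degrees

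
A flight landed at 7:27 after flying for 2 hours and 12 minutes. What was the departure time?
Starting time: 7:27 = 447 total minutes past 12:00
Subtracting: 2 hours and 12 minutes = 132 minutes
447 - 132 = 315 minutes
= 5 hours and 15 minutes past 12:00 = 5:15

Final answer: 5:15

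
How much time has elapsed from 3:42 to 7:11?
From 3:42 to 7:11:
(7 x 60 + 11) - (3 x 60 + 42) = 431 - 222 = 209 minutes
= 3 hours and 29 minutes

Final answer: 3 hours and 29 minutes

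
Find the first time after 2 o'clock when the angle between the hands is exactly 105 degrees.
At t minutes past 2:00, the hour hand is at 30 x 2 + 0.5t degrees and the minute hand is at 6t degrees.
The smaller angle between them is 105 degrees when |30H - 5.5t| = 105 or |30H - 5.5t| = 255.
With H = 2, solve 30 x 2 - 5.5t = +/- target for each target:
  t = (30 x 2 - 105) / 5.5 = -8.18 (outside (0, 60))
  t = (30 x 2 + 105) / 5.5 = 30
  t = (30 x 2 - 255) / 5.5 = -35.45 (outside (0, 60))
  t = (30 x 2 + 255) / 5.5 = 57.27
Valid solutions in (0, 60): {30, 57.27} minutes.
The first occurrence is t = 30 minutes.
The hands form a 105-degree angle at 30 minutes past 2:00.

Final answer: 30 minutes past 2:00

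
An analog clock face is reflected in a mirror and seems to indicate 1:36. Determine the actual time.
Reflection across the vertical (12-6) axis maps a hand at angle A degrees to (360 - A) degrees, which sends a reading of T minutes past 12:00 to (720 - T) minutes past 12:00.
Mirror reads 1:36 = 96 minutes past 12:00.
Actual time: (720 - 96) mod 720 = 624 minutes = 10:24.

Final answer: 10:24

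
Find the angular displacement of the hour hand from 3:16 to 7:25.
The hour hand moves 0.5 degrees per minute.
Time elapsed: 7:25 - 3:16 = 249 minutes
Angular displacement: 249 x 0.5 = 124.5 degrees

Final answer: 124.5 degrees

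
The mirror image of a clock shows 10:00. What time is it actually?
Reflection across the vertical (12-6) axis maps a hand at angle A degrees to (360 - A) degrees, which sends a reading of T minutes past 12:00 to (720 - T) minutes past 12:00.
Mirror reads 10:00 = 600 minutes past 12:00.
Actual time: (720 - 600) mod 720 = 120 minutes = 2:00.

Final answer: 2:00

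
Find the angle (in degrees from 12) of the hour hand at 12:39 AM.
The hour hand moves 30 degrees per hour and 0.5 degrees per minute.
At 12:39: (0) x 30 + 39 x 0.5 = 0 + 19.5 = 19.5 degrees

Final answer: 19.5 degrees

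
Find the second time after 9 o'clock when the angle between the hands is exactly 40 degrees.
At t minutes past 9:00, the hour hand is at 30 x 9 + 0.5t degrees and the minute hand is at 6t degrees.
The smaller angle between them is 40 degrees when |30H - 5.5t| = 40 or |30H - 5.5t| = 320.
With H = 9, solve 30 x 9 - 5.5t = +/- target for each target:
  t = (30 x 9 - 40) / 5.5 = 41.82
  t = (30 x 9 + 40) / 5.5 = 56.36
  t = (30 x 9 - 320) / 5.5 = -9.09 (outside (0, 60))
  t = (30 x 9 + 320) / 5.5 = 107.27 (outside (0, 60))
Valid solutions in (0, 60): {41.82, 56.36} minutes.
The second occurrence is t = 56.36 minutes.
The hands form a 40-degree angle at 56.36 minutes past 9:00.

Final answer: 56.36 minutes past 9:00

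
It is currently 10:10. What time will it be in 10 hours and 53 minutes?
Starting time: 10:10
Adding 53 minutes to 10 minutes: 10 + 53 = 63 minutes = 1 hour and 3 minutes
Adding 10 hours: 10 + 10 + 1 (carry) = 21 - 12 = 9
Final time: 9:03

Final answer: 9:03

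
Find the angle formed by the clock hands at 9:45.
Hour hand position: 9 x 30 + 45 x 0.5 = 292.5 degrees
Minute hand position: 45 x 6 = 270 degrees
Difference: |292.5 - 270| = 22.5 degrees
The angle between the hands is 22.5 degrees

Final answer: 22.5 degrees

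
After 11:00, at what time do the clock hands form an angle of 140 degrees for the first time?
At t minutes past 11:00, the hour hand is at 30 x 11 + 0.5t degrees and the minute hand is at 6t degrees.
The smaller angle between them is 140 degrees when |30H - 5.5t| = 140 or |30H - 5.5t| = 220.
With H = 11, solve 30 x 11 - 5.5t = +/- target for each target:
  t = (30 x 11 - 140) / 5.5 = 34.55
  t = (30 x 11 + 140) / 5.5 = 85.45 (outside (0, 60))
  t = (30 x 11 - 220) / 5.5 = 20
  t = (30 x 11 + 220) / 5.5 = 100 (outside (0, 60))
Valid solutions in (0, 60): {20, 34.55} minutes.
The first occurrence is t = 20 minutes.
The hands form a 140-degree angle at 20 minutes past 11:00.

Final answer: 20 minutes past 11:00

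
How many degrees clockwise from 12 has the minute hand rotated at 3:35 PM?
The minute hand moves 6 degrees per minute.
At 3:35: 35 x 6 = 210 degrees

Final answer: 210 degrees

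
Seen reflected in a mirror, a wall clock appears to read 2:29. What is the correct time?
Reflection across the vertical (12-6) axis maps a hand at angle A degrees to (360 - A) degrees, which sends a reading of T minutes past 12:00 to (720 - T) minutes past 12:00.
Mirror reads 2:29 = 149 minutes past 12:00.
Actual time: (720 - 149) mod 720 = 571 minutes = 9:31.

Final answer: 9:31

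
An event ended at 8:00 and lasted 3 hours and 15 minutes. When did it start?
Starting time: 8:00 = 480 total minutes past 12:00
Subtracting: 3 hours and 15 minutes = 195 minutes
480 - 195 = 285 minutes
= 4 hours and 45 minutes past 12:00 = 4:45

Final answer: 4:45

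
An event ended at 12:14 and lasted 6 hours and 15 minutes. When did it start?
Starting time: 12:14 = 14 total minutes past 12:00
Subtracting: 6 hours and 15 minutes = 375 minutes
14 - 375 = -361 (negative, add 12 hours = 720) = 359 minutes
= 5 hours and 59 minutes past 12:00 = 5:59

Final answer: 5:59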